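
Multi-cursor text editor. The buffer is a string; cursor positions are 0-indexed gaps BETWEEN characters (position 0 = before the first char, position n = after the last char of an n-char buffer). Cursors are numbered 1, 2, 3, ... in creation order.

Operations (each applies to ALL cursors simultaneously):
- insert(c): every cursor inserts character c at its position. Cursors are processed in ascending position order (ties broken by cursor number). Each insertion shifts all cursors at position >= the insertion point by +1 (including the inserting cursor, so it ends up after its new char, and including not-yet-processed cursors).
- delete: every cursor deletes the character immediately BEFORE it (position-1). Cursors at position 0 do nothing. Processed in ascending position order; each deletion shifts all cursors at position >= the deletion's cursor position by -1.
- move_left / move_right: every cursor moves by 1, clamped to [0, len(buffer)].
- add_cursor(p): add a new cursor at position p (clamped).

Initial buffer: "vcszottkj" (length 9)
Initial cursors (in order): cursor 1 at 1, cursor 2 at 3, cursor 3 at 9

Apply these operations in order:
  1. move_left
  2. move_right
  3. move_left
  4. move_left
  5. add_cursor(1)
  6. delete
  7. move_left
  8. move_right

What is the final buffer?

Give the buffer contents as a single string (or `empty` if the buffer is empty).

After op 1 (move_left): buffer="vcszottkj" (len 9), cursors c1@0 c2@2 c3@8, authorship .........
After op 2 (move_right): buffer="vcszottkj" (len 9), cursors c1@1 c2@3 c3@9, authorship .........
After op 3 (move_left): buffer="vcszottkj" (len 9), cursors c1@0 c2@2 c3@8, authorship .........
After op 4 (move_left): buffer="vcszottkj" (len 9), cursors c1@0 c2@1 c3@7, authorship .........
After op 5 (add_cursor(1)): buffer="vcszottkj" (len 9), cursors c1@0 c2@1 c4@1 c3@7, authorship .........
After op 6 (delete): buffer="cszotkj" (len 7), cursors c1@0 c2@0 c4@0 c3@5, authorship .......
After op 7 (move_left): buffer="cszotkj" (len 7), cursors c1@0 c2@0 c4@0 c3@4, authorship .......
After op 8 (move_right): buffer="cszotkj" (len 7), cursors c1@1 c2@1 c4@1 c3@5, authorship .......

Answer: cszotkj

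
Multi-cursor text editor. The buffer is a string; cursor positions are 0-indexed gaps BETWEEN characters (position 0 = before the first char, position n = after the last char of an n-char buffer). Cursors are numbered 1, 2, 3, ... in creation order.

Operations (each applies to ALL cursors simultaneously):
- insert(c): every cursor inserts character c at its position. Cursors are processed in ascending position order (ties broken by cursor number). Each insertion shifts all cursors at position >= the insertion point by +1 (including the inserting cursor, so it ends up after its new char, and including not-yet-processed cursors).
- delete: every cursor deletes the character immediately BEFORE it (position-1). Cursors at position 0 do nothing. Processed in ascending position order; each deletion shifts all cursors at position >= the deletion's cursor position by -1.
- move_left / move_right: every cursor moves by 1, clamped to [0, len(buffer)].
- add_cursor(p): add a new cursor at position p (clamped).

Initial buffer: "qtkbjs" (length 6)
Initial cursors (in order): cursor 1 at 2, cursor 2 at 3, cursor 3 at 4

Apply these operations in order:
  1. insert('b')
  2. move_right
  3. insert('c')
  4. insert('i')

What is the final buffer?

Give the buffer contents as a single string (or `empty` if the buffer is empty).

Answer: qtbkcibbcibjcis

Derivation:
After op 1 (insert('b')): buffer="qtbkbbbjs" (len 9), cursors c1@3 c2@5 c3@7, authorship ..1.2.3..
After op 2 (move_right): buffer="qtbkbbbjs" (len 9), cursors c1@4 c2@6 c3@8, authorship ..1.2.3..
After op 3 (insert('c')): buffer="qtbkcbbcbjcs" (len 12), cursors c1@5 c2@8 c3@11, authorship ..1.12.23.3.
After op 4 (insert('i')): buffer="qtbkcibbcibjcis" (len 15), cursors c1@6 c2@10 c3@14, authorship ..1.112.223.33.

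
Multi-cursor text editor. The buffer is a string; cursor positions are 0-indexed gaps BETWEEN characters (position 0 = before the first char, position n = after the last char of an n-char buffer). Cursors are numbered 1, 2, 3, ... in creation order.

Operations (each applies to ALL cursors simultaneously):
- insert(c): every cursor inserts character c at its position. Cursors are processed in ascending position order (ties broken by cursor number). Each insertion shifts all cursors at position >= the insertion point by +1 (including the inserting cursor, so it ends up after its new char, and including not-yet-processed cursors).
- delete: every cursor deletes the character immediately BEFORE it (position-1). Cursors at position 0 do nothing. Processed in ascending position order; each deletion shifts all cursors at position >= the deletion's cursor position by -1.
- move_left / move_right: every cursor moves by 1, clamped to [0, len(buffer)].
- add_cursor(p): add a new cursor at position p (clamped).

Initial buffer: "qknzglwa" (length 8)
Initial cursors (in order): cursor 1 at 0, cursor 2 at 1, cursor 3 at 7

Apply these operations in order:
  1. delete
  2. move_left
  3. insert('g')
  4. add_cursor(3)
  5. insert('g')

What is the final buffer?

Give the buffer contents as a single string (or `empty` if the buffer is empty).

Answer: ggggkgnzgggla

Derivation:
After op 1 (delete): buffer="knzgla" (len 6), cursors c1@0 c2@0 c3@5, authorship ......
After op 2 (move_left): buffer="knzgla" (len 6), cursors c1@0 c2@0 c3@4, authorship ......
After op 3 (insert('g')): buffer="ggknzggla" (len 9), cursors c1@2 c2@2 c3@7, authorship 12....3..
After op 4 (add_cursor(3)): buffer="ggknzggla" (len 9), cursors c1@2 c2@2 c4@3 c3@7, authorship 12....3..
After op 5 (insert('g')): buffer="ggggkgnzgggla" (len 13), cursors c1@4 c2@4 c4@6 c3@11, authorship 1212.4...33..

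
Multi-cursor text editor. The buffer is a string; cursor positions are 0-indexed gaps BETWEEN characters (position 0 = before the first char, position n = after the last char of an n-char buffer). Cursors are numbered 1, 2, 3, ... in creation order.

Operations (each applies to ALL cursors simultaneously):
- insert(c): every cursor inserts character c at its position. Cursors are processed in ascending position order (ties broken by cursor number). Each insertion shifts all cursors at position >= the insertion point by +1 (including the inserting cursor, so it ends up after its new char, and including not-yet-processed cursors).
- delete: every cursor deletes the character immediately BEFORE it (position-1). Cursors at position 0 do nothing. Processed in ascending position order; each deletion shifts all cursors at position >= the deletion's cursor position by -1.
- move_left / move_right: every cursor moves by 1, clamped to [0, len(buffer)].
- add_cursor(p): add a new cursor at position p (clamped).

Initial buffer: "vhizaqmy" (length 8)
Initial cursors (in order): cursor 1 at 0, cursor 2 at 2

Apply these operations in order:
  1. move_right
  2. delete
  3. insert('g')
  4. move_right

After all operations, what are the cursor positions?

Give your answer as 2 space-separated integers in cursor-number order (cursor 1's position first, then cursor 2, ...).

After op 1 (move_right): buffer="vhizaqmy" (len 8), cursors c1@1 c2@3, authorship ........
After op 2 (delete): buffer="hzaqmy" (len 6), cursors c1@0 c2@1, authorship ......
After op 3 (insert('g')): buffer="ghgzaqmy" (len 8), cursors c1@1 c2@3, authorship 1.2.....
After op 4 (move_right): buffer="ghgzaqmy" (len 8), cursors c1@2 c2@4, authorship 1.2.....

Answer: 2 4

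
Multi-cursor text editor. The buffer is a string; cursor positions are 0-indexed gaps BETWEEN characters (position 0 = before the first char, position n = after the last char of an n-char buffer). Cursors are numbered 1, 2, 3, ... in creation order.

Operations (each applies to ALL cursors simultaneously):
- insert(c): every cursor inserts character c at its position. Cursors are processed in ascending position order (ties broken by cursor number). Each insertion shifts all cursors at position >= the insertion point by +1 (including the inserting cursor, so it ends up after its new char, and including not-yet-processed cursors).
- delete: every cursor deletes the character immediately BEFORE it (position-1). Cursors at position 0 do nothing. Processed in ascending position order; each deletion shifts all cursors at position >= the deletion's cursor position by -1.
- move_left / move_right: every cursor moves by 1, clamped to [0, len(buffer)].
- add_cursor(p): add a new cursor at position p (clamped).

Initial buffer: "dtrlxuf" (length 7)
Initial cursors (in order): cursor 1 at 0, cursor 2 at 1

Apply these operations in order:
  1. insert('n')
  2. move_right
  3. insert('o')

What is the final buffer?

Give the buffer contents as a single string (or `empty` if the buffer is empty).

After op 1 (insert('n')): buffer="ndntrlxuf" (len 9), cursors c1@1 c2@3, authorship 1.2......
After op 2 (move_right): buffer="ndntrlxuf" (len 9), cursors c1@2 c2@4, authorship 1.2......
After op 3 (insert('o')): buffer="ndontorlxuf" (len 11), cursors c1@3 c2@6, authorship 1.12.2.....

Answer: ndontorlxuf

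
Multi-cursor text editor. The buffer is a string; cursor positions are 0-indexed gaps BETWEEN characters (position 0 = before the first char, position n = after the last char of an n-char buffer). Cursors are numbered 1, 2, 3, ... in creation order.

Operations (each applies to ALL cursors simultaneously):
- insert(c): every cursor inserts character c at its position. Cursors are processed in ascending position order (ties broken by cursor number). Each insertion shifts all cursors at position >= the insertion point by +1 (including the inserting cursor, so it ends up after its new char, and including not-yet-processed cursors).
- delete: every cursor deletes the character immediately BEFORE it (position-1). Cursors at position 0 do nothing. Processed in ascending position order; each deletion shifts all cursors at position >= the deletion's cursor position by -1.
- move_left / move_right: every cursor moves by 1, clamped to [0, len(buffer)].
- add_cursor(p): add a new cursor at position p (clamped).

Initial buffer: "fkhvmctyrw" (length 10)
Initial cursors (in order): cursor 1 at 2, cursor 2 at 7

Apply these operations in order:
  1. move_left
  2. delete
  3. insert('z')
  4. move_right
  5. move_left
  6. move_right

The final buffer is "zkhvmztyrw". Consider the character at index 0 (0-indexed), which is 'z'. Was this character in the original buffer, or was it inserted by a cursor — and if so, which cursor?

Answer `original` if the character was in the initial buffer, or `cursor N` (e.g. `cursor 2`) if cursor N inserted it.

Answer: cursor 1

Derivation:
After op 1 (move_left): buffer="fkhvmctyrw" (len 10), cursors c1@1 c2@6, authorship ..........
After op 2 (delete): buffer="khvmtyrw" (len 8), cursors c1@0 c2@4, authorship ........
After op 3 (insert('z')): buffer="zkhvmztyrw" (len 10), cursors c1@1 c2@6, authorship 1....2....
After op 4 (move_right): buffer="zkhvmztyrw" (len 10), cursors c1@2 c2@7, authorship 1....2....
After op 5 (move_left): buffer="zkhvmztyrw" (len 10), cursors c1@1 c2@6, authorship 1....2....
After op 6 (move_right): buffer="zkhvmztyrw" (len 10), cursors c1@2 c2@7, authorship 1....2....
Authorship (.=original, N=cursor N): 1 . . . . 2 . . . .
Index 0: author = 1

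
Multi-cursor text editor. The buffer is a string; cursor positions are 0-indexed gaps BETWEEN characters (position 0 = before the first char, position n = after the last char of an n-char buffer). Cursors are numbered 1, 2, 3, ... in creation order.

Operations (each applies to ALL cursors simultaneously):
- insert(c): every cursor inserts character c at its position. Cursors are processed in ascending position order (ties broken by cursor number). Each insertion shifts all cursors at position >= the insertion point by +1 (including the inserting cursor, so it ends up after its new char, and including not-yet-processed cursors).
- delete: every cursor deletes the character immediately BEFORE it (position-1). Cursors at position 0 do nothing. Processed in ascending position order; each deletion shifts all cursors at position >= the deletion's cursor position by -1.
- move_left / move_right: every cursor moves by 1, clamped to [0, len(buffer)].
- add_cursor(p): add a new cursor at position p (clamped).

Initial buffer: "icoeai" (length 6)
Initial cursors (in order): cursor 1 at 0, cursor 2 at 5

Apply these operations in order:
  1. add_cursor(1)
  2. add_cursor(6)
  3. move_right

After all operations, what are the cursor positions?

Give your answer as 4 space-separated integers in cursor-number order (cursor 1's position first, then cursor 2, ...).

Answer: 1 6 2 6

Derivation:
After op 1 (add_cursor(1)): buffer="icoeai" (len 6), cursors c1@0 c3@1 c2@5, authorship ......
After op 2 (add_cursor(6)): buffer="icoeai" (len 6), cursors c1@0 c3@1 c2@5 c4@6, authorship ......
After op 3 (move_right): buffer="icoeai" (len 6), cursors c1@1 c3@2 c2@6 c4@6, authorship ......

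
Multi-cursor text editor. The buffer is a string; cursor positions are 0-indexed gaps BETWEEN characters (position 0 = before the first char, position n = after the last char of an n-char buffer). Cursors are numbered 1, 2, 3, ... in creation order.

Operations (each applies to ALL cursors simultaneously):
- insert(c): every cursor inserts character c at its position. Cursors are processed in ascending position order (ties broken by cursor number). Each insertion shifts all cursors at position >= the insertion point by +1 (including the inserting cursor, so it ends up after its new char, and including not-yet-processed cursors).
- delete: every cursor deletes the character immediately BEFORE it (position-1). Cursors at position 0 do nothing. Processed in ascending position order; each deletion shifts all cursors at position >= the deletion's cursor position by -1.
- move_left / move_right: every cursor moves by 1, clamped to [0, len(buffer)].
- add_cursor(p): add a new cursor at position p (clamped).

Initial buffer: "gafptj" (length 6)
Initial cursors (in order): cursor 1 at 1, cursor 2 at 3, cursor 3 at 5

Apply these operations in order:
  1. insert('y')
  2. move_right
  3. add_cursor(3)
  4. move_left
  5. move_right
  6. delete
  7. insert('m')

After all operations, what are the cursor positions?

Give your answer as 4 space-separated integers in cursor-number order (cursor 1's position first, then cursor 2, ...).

Answer: 3 6 9 3

Derivation:
After op 1 (insert('y')): buffer="gyafyptyj" (len 9), cursors c1@2 c2@5 c3@8, authorship .1..2..3.
After op 2 (move_right): buffer="gyafyptyj" (len 9), cursors c1@3 c2@6 c3@9, authorship .1..2..3.
After op 3 (add_cursor(3)): buffer="gyafyptyj" (len 9), cursors c1@3 c4@3 c2@6 c3@9, authorship .1..2..3.
After op 4 (move_left): buffer="gyafyptyj" (len 9), cursors c1@2 c4@2 c2@5 c3@8, authorship .1..2..3.
After op 5 (move_right): buffer="gyafyptyj" (len 9), cursors c1@3 c4@3 c2@6 c3@9, authorship .1..2..3.
After op 6 (delete): buffer="gfyty" (len 5), cursors c1@1 c4@1 c2@3 c3@5, authorship ..2.3
After op 7 (insert('m')): buffer="gmmfymtym" (len 9), cursors c1@3 c4@3 c2@6 c3@9, authorship .14.22.33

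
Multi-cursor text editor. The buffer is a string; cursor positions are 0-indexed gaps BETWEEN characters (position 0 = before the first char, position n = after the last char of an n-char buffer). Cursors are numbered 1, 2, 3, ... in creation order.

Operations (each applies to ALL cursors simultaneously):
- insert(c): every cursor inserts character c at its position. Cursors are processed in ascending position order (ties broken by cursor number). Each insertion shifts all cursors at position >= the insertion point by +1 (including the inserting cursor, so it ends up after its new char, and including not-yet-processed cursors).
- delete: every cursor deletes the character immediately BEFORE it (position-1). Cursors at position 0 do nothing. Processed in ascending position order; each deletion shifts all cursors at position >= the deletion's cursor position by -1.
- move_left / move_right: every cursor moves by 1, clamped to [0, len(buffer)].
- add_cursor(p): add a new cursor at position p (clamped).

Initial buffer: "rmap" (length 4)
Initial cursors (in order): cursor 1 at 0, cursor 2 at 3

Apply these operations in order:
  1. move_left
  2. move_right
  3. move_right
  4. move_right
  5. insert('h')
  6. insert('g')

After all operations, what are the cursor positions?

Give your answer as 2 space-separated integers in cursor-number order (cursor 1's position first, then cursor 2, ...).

After op 1 (move_left): buffer="rmap" (len 4), cursors c1@0 c2@2, authorship ....
After op 2 (move_right): buffer="rmap" (len 4), cursors c1@1 c2@3, authorship ....
After op 3 (move_right): buffer="rmap" (len 4), cursors c1@2 c2@4, authorship ....
After op 4 (move_right): buffer="rmap" (len 4), cursors c1@3 c2@4, authorship ....
After op 5 (insert('h')): buffer="rmahph" (len 6), cursors c1@4 c2@6, authorship ...1.2
After op 6 (insert('g')): buffer="rmahgphg" (len 8), cursors c1@5 c2@8, authorship ...11.22

Answer: 5 8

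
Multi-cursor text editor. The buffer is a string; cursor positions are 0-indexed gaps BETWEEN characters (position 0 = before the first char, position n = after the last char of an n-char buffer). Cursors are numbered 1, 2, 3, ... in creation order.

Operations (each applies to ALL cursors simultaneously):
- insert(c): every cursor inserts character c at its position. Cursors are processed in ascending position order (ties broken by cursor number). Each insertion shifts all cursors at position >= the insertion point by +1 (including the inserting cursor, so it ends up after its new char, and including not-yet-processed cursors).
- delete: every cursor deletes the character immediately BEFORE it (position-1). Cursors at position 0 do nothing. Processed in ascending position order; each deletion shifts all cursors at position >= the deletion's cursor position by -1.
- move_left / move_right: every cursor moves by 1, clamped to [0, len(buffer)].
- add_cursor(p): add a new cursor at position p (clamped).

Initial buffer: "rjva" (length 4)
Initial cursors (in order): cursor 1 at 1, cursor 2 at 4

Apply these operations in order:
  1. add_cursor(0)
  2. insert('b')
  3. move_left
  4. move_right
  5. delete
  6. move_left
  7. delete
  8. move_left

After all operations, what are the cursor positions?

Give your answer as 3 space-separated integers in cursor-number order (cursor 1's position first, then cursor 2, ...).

Answer: 0 1 0

Derivation:
After op 1 (add_cursor(0)): buffer="rjva" (len 4), cursors c3@0 c1@1 c2@4, authorship ....
After op 2 (insert('b')): buffer="brbjvab" (len 7), cursors c3@1 c1@3 c2@7, authorship 3.1...2
After op 3 (move_left): buffer="brbjvab" (len 7), cursors c3@0 c1@2 c2@6, authorship 3.1...2
After op 4 (move_right): buffer="brbjvab" (len 7), cursors c3@1 c1@3 c2@7, authorship 3.1...2
After op 5 (delete): buffer="rjva" (len 4), cursors c3@0 c1@1 c2@4, authorship ....
After op 6 (move_left): buffer="rjva" (len 4), cursors c1@0 c3@0 c2@3, authorship ....
After op 7 (delete): buffer="rja" (len 3), cursors c1@0 c3@0 c2@2, authorship ...
After op 8 (move_left): buffer="rja" (len 3), cursors c1@0 c3@0 c2@1, authorship ...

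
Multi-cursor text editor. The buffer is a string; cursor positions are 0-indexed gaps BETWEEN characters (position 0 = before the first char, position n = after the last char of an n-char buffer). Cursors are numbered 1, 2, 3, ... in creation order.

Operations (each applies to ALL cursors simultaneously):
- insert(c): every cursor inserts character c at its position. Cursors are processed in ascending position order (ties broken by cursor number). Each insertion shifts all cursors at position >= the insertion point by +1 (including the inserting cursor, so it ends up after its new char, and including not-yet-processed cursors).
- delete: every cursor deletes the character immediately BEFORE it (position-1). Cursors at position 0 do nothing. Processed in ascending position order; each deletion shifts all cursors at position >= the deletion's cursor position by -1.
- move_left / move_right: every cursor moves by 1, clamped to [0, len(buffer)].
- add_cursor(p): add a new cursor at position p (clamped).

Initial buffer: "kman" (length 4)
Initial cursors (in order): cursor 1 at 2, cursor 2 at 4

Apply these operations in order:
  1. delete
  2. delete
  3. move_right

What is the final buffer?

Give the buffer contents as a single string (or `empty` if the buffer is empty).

Answer: empty

Derivation:
After op 1 (delete): buffer="ka" (len 2), cursors c1@1 c2@2, authorship ..
After op 2 (delete): buffer="" (len 0), cursors c1@0 c2@0, authorship 
After op 3 (move_right): buffer="" (len 0), cursors c1@0 c2@0, authorship 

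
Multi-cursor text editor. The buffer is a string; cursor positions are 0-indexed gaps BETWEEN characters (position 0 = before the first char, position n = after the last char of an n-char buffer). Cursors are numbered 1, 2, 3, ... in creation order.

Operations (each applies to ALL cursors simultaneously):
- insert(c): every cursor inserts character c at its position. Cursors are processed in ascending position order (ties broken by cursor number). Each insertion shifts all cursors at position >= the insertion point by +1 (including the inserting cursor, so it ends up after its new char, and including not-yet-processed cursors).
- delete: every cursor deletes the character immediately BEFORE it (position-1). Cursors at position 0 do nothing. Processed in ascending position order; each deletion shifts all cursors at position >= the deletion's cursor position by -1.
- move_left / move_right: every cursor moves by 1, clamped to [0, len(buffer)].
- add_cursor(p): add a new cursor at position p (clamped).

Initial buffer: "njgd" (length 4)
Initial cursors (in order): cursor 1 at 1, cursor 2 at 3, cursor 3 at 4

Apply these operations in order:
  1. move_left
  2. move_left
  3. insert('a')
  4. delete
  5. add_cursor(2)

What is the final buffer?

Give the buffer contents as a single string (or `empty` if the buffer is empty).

After op 1 (move_left): buffer="njgd" (len 4), cursors c1@0 c2@2 c3@3, authorship ....
After op 2 (move_left): buffer="njgd" (len 4), cursors c1@0 c2@1 c3@2, authorship ....
After op 3 (insert('a')): buffer="anajagd" (len 7), cursors c1@1 c2@3 c3@5, authorship 1.2.3..
After op 4 (delete): buffer="njgd" (len 4), cursors c1@0 c2@1 c3@2, authorship ....
After op 5 (add_cursor(2)): buffer="njgd" (len 4), cursors c1@0 c2@1 c3@2 c4@2, authorship ....

Answer: njgd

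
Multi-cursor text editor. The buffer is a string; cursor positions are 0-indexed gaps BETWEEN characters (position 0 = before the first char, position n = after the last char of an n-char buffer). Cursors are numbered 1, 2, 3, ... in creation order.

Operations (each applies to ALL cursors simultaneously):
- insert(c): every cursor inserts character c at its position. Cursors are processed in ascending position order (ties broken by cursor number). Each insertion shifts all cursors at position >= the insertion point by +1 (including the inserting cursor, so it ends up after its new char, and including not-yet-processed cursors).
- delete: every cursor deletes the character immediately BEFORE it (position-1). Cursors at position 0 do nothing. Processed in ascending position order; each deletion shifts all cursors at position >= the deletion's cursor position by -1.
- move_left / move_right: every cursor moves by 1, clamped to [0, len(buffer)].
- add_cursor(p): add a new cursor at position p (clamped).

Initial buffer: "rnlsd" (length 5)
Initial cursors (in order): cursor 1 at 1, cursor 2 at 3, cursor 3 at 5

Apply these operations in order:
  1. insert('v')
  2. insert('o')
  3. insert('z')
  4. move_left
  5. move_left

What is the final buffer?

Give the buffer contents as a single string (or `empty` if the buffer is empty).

Answer: rvoznlvozsdvoz

Derivation:
After op 1 (insert('v')): buffer="rvnlvsdv" (len 8), cursors c1@2 c2@5 c3@8, authorship .1..2..3
After op 2 (insert('o')): buffer="rvonlvosdvo" (len 11), cursors c1@3 c2@7 c3@11, authorship .11..22..33
After op 3 (insert('z')): buffer="rvoznlvozsdvoz" (len 14), cursors c1@4 c2@9 c3@14, authorship .111..222..333
After op 4 (move_left): buffer="rvoznlvozsdvoz" (len 14), cursors c1@3 c2@8 c3@13, authorship .111..222..333
After op 5 (move_left): buffer="rvoznlvozsdvoz" (len 14), cursors c1@2 c2@7 c3@12, authorship .111..222..333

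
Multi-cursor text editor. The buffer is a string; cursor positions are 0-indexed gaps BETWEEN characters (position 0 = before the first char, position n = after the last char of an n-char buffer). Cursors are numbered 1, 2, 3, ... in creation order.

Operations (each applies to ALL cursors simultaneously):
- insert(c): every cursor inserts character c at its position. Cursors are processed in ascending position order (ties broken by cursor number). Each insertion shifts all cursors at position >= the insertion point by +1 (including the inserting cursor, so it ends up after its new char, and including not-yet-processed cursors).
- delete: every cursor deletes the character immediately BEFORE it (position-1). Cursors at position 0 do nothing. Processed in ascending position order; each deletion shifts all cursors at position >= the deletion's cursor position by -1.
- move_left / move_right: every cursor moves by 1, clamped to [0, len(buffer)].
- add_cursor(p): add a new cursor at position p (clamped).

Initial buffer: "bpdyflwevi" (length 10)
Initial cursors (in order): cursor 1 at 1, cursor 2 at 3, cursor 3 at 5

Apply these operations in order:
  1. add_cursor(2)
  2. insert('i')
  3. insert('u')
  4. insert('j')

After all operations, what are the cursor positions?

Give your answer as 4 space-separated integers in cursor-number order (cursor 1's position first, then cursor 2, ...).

After op 1 (add_cursor(2)): buffer="bpdyflwevi" (len 10), cursors c1@1 c4@2 c2@3 c3@5, authorship ..........
After op 2 (insert('i')): buffer="bipidiyfilwevi" (len 14), cursors c1@2 c4@4 c2@6 c3@9, authorship .1.4.2..3.....
After op 3 (insert('u')): buffer="biupiudiuyfiulwevi" (len 18), cursors c1@3 c4@6 c2@9 c3@13, authorship .11.44.22..33.....
After op 4 (insert('j')): buffer="biujpiujdiujyfiujlwevi" (len 22), cursors c1@4 c4@8 c2@12 c3@17, authorship .111.444.222..333.....

Answer: 4 12 17 8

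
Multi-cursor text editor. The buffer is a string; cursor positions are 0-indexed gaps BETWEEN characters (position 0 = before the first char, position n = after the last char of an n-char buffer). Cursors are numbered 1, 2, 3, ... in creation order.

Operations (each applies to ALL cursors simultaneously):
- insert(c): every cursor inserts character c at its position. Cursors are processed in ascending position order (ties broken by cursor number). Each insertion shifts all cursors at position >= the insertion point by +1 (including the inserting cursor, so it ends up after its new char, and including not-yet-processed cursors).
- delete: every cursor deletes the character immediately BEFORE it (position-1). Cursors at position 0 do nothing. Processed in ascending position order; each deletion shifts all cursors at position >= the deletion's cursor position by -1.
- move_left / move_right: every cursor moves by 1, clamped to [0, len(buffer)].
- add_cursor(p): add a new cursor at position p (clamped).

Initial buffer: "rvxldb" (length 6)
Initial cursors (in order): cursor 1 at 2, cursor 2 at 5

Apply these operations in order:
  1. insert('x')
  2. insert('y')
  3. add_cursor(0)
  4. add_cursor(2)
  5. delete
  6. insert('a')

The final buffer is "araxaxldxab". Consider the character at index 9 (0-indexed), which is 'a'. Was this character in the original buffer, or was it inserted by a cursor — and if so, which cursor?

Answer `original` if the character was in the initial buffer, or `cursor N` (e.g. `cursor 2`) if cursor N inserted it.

Answer: cursor 2

Derivation:
After op 1 (insert('x')): buffer="rvxxldxb" (len 8), cursors c1@3 c2@7, authorship ..1...2.
After op 2 (insert('y')): buffer="rvxyxldxyb" (len 10), cursors c1@4 c2@9, authorship ..11...22.
After op 3 (add_cursor(0)): buffer="rvxyxldxyb" (len 10), cursors c3@0 c1@4 c2@9, authorship ..11...22.
After op 4 (add_cursor(2)): buffer="rvxyxldxyb" (len 10), cursors c3@0 c4@2 c1@4 c2@9, authorship ..11...22.
After op 5 (delete): buffer="rxxldxb" (len 7), cursors c3@0 c4@1 c1@2 c2@6, authorship .1...2.
After op 6 (insert('a')): buffer="araxaxldxab" (len 11), cursors c3@1 c4@3 c1@5 c2@10, authorship 3.411...22.
Authorship (.=original, N=cursor N): 3 . 4 1 1 . . . 2 2 .
Index 9: author = 2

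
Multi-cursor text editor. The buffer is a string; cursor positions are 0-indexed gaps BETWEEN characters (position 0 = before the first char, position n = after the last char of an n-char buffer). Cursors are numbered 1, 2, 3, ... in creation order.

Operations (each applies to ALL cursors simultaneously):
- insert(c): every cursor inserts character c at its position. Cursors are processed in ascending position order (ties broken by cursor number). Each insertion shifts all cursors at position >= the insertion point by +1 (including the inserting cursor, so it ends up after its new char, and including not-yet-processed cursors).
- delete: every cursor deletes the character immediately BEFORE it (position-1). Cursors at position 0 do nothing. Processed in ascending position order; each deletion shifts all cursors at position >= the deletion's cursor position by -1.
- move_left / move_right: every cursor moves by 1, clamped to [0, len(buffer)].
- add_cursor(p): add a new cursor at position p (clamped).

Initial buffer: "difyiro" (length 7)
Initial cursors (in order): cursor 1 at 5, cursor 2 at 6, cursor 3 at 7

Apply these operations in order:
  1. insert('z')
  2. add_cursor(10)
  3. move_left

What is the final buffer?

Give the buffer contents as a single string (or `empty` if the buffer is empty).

After op 1 (insert('z')): buffer="difyizrzoz" (len 10), cursors c1@6 c2@8 c3@10, authorship .....1.2.3
After op 2 (add_cursor(10)): buffer="difyizrzoz" (len 10), cursors c1@6 c2@8 c3@10 c4@10, authorship .....1.2.3
After op 3 (move_left): buffer="difyizrzoz" (len 10), cursors c1@5 c2@7 c3@9 c4@9, authorship .....1.2.3

Answer: difyizrzoz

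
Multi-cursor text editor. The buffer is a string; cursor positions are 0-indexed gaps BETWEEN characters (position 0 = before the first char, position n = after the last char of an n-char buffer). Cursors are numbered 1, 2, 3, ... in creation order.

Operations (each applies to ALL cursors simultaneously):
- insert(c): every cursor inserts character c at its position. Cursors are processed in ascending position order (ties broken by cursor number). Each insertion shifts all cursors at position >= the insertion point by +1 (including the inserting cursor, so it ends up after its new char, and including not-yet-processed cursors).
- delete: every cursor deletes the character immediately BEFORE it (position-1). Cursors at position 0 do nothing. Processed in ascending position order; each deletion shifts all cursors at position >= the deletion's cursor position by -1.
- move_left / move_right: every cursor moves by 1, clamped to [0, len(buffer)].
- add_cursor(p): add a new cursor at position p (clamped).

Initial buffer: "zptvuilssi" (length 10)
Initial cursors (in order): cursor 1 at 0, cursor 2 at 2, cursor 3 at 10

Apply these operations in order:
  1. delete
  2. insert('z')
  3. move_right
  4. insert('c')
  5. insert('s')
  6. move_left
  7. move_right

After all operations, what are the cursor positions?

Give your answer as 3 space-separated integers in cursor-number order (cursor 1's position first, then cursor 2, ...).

After op 1 (delete): buffer="ztvuilss" (len 8), cursors c1@0 c2@1 c3@8, authorship ........
After op 2 (insert('z')): buffer="zzztvuilssz" (len 11), cursors c1@1 c2@3 c3@11, authorship 1.2.......3
After op 3 (move_right): buffer="zzztvuilssz" (len 11), cursors c1@2 c2@4 c3@11, authorship 1.2.......3
After op 4 (insert('c')): buffer="zzcztcvuilsszc" (len 14), cursors c1@3 c2@6 c3@14, authorship 1.12.2......33
After op 5 (insert('s')): buffer="zzcsztcsvuilsszcs" (len 17), cursors c1@4 c2@8 c3@17, authorship 1.112.22......333
After op 6 (move_left): buffer="zzcsztcsvuilsszcs" (len 17), cursors c1@3 c2@7 c3@16, authorship 1.112.22......333
After op 7 (move_right): buffer="zzcsztcsvuilsszcs" (len 17), cursors c1@4 c2@8 c3@17, authorship 1.112.22......333

Answer: 4 8 17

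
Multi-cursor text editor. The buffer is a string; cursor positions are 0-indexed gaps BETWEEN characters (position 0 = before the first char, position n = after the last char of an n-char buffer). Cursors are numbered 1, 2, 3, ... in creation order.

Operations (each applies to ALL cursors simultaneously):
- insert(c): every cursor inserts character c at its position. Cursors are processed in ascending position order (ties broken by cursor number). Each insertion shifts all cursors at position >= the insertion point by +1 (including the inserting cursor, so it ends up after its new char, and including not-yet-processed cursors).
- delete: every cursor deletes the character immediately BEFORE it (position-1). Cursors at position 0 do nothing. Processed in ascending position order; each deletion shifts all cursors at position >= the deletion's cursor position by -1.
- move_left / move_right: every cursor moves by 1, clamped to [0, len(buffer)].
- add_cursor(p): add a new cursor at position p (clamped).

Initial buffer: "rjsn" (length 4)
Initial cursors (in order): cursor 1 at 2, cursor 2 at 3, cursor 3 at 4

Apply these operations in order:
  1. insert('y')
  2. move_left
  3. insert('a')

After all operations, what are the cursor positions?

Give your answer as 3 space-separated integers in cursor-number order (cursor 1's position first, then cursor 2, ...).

After op 1 (insert('y')): buffer="rjysyny" (len 7), cursors c1@3 c2@5 c3@7, authorship ..1.2.3
After op 2 (move_left): buffer="rjysyny" (len 7), cursors c1@2 c2@4 c3@6, authorship ..1.2.3
After op 3 (insert('a')): buffer="rjaysaynay" (len 10), cursors c1@3 c2@6 c3@9, authorship ..11.22.33

Answer: 3 6 9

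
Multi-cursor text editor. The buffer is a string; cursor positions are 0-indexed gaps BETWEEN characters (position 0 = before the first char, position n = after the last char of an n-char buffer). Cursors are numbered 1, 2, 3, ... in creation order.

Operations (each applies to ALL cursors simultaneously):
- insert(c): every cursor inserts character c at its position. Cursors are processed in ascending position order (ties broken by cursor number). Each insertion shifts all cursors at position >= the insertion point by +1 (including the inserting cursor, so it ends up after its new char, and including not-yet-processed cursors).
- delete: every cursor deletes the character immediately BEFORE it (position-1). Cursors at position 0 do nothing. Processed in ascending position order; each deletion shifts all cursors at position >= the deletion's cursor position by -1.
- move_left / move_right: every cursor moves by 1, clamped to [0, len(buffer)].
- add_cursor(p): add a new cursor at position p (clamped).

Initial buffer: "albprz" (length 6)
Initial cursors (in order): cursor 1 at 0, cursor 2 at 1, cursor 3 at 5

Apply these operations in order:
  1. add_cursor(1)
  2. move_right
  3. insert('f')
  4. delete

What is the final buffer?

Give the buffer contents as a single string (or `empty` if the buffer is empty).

Answer: albprz

Derivation:
After op 1 (add_cursor(1)): buffer="albprz" (len 6), cursors c1@0 c2@1 c4@1 c3@5, authorship ......
After op 2 (move_right): buffer="albprz" (len 6), cursors c1@1 c2@2 c4@2 c3@6, authorship ......
After op 3 (insert('f')): buffer="aflffbprzf" (len 10), cursors c1@2 c2@5 c4@5 c3@10, authorship .1.24....3
After op 4 (delete): buffer="albprz" (len 6), cursors c1@1 c2@2 c4@2 c3@6, authorship ......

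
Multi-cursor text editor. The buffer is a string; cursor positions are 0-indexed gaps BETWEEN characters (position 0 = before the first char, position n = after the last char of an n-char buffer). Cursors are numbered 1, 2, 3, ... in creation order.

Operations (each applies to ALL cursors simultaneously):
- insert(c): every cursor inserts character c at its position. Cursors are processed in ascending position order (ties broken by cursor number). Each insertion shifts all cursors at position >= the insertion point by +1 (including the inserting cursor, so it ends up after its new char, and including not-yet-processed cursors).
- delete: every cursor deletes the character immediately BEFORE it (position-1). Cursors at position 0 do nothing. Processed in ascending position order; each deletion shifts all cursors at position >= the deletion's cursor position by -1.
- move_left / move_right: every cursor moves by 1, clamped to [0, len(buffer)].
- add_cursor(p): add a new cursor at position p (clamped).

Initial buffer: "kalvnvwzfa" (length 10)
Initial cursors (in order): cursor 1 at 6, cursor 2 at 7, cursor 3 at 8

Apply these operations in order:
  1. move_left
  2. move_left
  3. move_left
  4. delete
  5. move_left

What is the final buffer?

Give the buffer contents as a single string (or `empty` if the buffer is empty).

After op 1 (move_left): buffer="kalvnvwzfa" (len 10), cursors c1@5 c2@6 c3@7, authorship ..........
After op 2 (move_left): buffer="kalvnvwzfa" (len 10), cursors c1@4 c2@5 c3@6, authorship ..........
After op 3 (move_left): buffer="kalvnvwzfa" (len 10), cursors c1@3 c2@4 c3@5, authorship ..........
After op 4 (delete): buffer="kavwzfa" (len 7), cursors c1@2 c2@2 c3@2, authorship .......
After op 5 (move_left): buffer="kavwzfa" (len 7), cursors c1@1 c2@1 c3@1, authorship .......

Answer: kavwzfa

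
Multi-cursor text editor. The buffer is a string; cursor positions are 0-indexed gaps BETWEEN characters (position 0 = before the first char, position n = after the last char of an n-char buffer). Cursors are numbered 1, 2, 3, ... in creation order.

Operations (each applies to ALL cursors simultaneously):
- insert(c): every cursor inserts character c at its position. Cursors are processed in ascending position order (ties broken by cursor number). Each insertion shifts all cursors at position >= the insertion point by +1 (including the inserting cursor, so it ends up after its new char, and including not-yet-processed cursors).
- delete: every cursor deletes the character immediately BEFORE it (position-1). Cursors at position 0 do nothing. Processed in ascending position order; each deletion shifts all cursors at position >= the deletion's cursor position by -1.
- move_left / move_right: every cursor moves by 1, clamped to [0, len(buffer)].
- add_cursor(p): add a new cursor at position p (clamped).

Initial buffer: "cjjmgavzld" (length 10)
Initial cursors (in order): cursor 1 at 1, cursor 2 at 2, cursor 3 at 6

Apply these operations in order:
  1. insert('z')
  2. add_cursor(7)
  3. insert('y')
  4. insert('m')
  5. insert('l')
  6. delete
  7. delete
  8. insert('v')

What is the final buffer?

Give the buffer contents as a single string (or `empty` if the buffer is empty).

Answer: czyvjzyvjmgyvazyvvzld

Derivation:
After op 1 (insert('z')): buffer="czjzjmgazvzld" (len 13), cursors c1@2 c2@4 c3@9, authorship .1.2....3....
After op 2 (add_cursor(7)): buffer="czjzjmgazvzld" (len 13), cursors c1@2 c2@4 c4@7 c3@9, authorship .1.2....3....
After op 3 (insert('y')): buffer="czyjzyjmgyazyvzld" (len 17), cursors c1@3 c2@6 c4@10 c3@13, authorship .11.22...4.33....
After op 4 (insert('m')): buffer="czymjzymjmgymazymvzld" (len 21), cursors c1@4 c2@8 c4@13 c3@17, authorship .111.222...44.333....
After op 5 (insert('l')): buffer="czymljzymljmgymlazymlvzld" (len 25), cursors c1@5 c2@10 c4@16 c3@21, authorship .1111.2222...444.3333....
After op 6 (delete): buffer="czymjzymjmgymazymvzld" (len 21), cursors c1@4 c2@8 c4@13 c3@17, authorship .111.222...44.333....
After op 7 (delete): buffer="czyjzyjmgyazyvzld" (len 17), cursors c1@3 c2@6 c4@10 c3@13, authorship .11.22...4.33....
After op 8 (insert('v')): buffer="czyvjzyvjmgyvazyvvzld" (len 21), cursors c1@4 c2@8 c4@13 c3@17, authorship .111.222...44.333....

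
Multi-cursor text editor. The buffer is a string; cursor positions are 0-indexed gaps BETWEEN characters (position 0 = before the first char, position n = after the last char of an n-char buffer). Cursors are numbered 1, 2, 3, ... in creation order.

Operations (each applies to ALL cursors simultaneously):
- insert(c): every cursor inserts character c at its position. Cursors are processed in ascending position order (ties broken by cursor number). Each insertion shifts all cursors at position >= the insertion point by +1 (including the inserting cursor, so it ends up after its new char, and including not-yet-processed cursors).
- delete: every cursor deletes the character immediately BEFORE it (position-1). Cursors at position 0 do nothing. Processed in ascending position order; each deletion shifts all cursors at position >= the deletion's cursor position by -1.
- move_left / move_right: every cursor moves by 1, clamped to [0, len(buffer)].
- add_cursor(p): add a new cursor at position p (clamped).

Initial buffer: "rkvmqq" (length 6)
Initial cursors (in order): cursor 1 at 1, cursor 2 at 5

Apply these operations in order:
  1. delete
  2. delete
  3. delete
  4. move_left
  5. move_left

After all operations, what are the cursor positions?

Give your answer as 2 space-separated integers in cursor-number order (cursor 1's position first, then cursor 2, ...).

After op 1 (delete): buffer="kvmq" (len 4), cursors c1@0 c2@3, authorship ....
After op 2 (delete): buffer="kvq" (len 3), cursors c1@0 c2@2, authorship ...
After op 3 (delete): buffer="kq" (len 2), cursors c1@0 c2@1, authorship ..
After op 4 (move_left): buffer="kq" (len 2), cursors c1@0 c2@0, authorship ..
After op 5 (move_left): buffer="kq" (len 2), cursors c1@0 c2@0, authorship ..

Answer: 0 0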